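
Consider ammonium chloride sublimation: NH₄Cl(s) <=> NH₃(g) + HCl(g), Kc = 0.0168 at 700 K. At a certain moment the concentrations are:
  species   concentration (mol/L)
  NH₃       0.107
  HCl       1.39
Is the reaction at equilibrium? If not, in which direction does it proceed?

toward reactants

(NH₄Cl is a pure solid — omitted from Qc.)
Qc = [NH₃]·[HCl] = (0.107)·(1.39) = 0.149
Qc = 0.149 > Kc = 0.0168, so the reverse reaction proceeds.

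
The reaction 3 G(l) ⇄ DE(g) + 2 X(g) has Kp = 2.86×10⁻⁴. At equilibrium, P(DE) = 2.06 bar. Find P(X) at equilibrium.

(G is a pure liquid — omitted from Kp.)
At equilibrium, Kp = P(DE)·P(X)² = 2.86×10⁻⁴.
(2.06)·(P(X))² = 2.86×10⁻⁴
P(X)² = 1.39×10⁻⁴ ⇒ P(X) = 0.0118 bar

P(X) = 0.0118 bar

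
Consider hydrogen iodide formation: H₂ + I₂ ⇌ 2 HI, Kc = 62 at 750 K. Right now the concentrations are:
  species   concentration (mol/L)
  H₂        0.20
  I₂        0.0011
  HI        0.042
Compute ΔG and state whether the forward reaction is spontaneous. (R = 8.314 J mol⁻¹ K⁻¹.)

Qc = [HI]² / ([H₂]·[I₂]) = (0.042)² / ((0.20)·(0.0011)) = 8.02
ΔG = RT ln(Qc/Kc) = (8.314 J mol⁻¹ K⁻¹)(750 K) × ln(8.02/62)
   = (6.236 kJ/mol)(-2.045) = -12.8 kJ/mol
ΔG < 0, so the forward reaction is spontaneous (proceeds forward).

ΔG = -12.8 kJ/mol; the forward reaction is spontaneous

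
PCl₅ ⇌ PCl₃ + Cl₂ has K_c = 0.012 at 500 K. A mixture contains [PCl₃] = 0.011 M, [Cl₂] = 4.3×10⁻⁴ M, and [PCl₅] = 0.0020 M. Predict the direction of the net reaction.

Q_c = [PCl₃]·[Cl₂] / [PCl₅] = (0.011)·(4.3×10⁻⁴) / (0.0020) = 0.0024
Q_c = 0.0024 < K_c = 0.012, so the forward reaction proceeds.

forward (toward products)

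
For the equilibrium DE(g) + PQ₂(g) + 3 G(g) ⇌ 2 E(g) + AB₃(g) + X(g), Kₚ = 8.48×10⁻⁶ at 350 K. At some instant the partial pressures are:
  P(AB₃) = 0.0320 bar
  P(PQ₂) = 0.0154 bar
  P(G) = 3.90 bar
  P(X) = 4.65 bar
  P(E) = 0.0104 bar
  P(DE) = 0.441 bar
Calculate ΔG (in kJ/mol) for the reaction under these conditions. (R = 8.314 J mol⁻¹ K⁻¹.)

Qₚ = P(E)²·P(AB₃)·P(X) / (P(DE)·P(PQ₂)·P(G)³) = (0.0104)²·(0.0320)·(4.65) / ((0.441)·(0.0154)·(3.90)³) = 3.99×10⁻⁵
ΔG = RT ln(Qₚ/Kₚ) = (8.314 J mol⁻¹ K⁻¹)(350 K) × ln(3.99×10⁻⁵/8.48×10⁻⁶)
   = (2.910 kJ/mol)(1.549) = 4.51 kJ/mol
ΔG > 0, so the forward reaction is non-spontaneous (proceeds in reverse).

ΔG = 4.51 kJ/mol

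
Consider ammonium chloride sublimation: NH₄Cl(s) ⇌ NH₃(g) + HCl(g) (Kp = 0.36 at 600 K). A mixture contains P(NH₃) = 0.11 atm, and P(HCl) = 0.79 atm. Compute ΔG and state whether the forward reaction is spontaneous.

ΔG = -7.09 kJ/mol; the forward reaction is spontaneous

(NH₄Cl is a pure solid — omitted from Qp.)
Qp = P(NH₃)·P(HCl) = (0.11)·(0.79) = 0.0869
ΔG = RT ln(Qp/Kp) = (8.314 J mol⁻¹ K⁻¹)(600 K) × ln(0.0869/0.36)
   = (4.988 kJ/mol)(-1.421) = -7.09 kJ/mol
ΔG < 0, so the forward reaction is spontaneous (proceeds forward).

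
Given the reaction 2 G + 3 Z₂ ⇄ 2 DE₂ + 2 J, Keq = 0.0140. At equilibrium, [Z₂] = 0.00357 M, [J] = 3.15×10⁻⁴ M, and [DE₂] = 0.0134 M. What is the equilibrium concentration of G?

At equilibrium, Keq = [DE₂]²·[J]² / ([G]²·[Z₂]³) = 0.0140.
(0.0134)²·(3.15×10⁻⁴)² / (([G])²·(0.00357)³) = 0.0140
[G]² = 0.0280 ⇒ [G] = 0.167 M

[G] = 0.167 M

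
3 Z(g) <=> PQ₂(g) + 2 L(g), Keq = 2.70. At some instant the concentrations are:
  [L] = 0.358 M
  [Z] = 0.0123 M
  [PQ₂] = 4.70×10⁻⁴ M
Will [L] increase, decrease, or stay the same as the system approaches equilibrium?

decrease

Q = [PQ₂]·[L]² / [Z]³ = (4.70×10⁻⁴)·(0.358)² / (0.0123)³ = 32.4
Q = 32.4 > Keq = 2.70: net reverse reaction.
L is a product, so it decreases.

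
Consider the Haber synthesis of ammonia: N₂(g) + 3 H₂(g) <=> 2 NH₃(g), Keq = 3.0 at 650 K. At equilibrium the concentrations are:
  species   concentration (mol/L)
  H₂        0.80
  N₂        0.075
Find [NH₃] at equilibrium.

[NH₃] = 0.34 mol/L

At equilibrium, Keq = [NH₃]² / ([N₂]·[H₂]³) = 3.0.
([NH₃])² / ((0.075)·(0.80)³) = 3.0
[NH₃]² = 0.115 ⇒ [NH₃] = 0.34 mol/L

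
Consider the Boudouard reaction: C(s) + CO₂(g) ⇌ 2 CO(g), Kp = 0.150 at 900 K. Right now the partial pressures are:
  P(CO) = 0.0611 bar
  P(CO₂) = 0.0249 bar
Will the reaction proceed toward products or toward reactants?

(C is a pure solid — omitted from Qp.)
Qp = P(CO)² / P(CO₂) = (0.0611)² / (0.0249) = 0.150
Qp = 0.150 = Kp, so the system is already at equilibrium.

at equilibrium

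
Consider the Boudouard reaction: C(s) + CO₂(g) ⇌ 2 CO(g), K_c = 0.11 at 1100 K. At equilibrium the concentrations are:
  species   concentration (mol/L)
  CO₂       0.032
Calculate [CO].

(C is a pure solid — omitted from K_c.)
At equilibrium, K_c = [CO]² / [CO₂] = 0.11.
([CO])² / (0.032) = 0.11
[CO]² = 0.00352 ⇒ [CO] = 0.059 mol/L

[CO] = 0.059 mol/L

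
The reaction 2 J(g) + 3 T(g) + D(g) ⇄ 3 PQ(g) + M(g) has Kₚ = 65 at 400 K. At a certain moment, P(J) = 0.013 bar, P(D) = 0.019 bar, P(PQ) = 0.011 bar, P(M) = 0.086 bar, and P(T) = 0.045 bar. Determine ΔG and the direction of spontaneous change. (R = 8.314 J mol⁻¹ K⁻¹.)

Qₚ = P(PQ)³·P(M) / (P(J)²·P(T)³·P(D)) = (0.011)³·(0.086) / ((0.013)²·(0.045)³·(0.019)) = 391
ΔG = RT ln(Qₚ/Kₚ) = (8.314 J mol⁻¹ K⁻¹)(400 K) × ln(391/65)
   = (3.326 kJ/mol)(1.794) = 5.97 kJ/mol
ΔG > 0, so the forward reaction is non-spontaneous (proceeds in reverse).

ΔG = 5.97 kJ/mol; the forward reaction is non-spontaneous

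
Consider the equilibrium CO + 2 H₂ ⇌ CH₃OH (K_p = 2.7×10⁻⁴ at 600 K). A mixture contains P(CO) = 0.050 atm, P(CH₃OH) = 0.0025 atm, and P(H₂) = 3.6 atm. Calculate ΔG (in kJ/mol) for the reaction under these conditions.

Q_p = P(CH₃OH) / (P(CO)·P(H₂)²) = (0.0025) / ((0.050)·(3.6)²) = 0.00386
ΔG = RT ln(Q_p/K_p) = (8.314 J mol⁻¹ K⁻¹)(600 K) × ln(0.00386/2.7×10⁻⁴)
   = (4.988 kJ/mol)(2.660) = 13.3 kJ/mol
ΔG > 0, so the forward reaction is non-spontaneous (proceeds in reverse).

ΔG = 13.3 kJ/mol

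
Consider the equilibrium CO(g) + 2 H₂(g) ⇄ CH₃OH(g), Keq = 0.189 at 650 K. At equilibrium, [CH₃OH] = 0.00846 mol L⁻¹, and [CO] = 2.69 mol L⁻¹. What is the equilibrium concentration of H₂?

At equilibrium, Keq = [CH₃OH] / ([CO]·[H₂]²) = 0.189.
(0.00846) / ((2.69)·([H₂])²) = 0.189
[H₂]² = 0.0166 ⇒ [H₂] = 0.129 mol L⁻¹

[H₂] = 0.129 mol L⁻¹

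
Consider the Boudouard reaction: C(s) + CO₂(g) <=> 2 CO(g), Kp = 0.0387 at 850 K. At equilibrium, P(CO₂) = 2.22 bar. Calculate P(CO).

(C is a pure solid — omitted from Kp.)
At equilibrium, Kp = P(CO)² / P(CO₂) = 0.0387.
(P(CO))² / (2.22) = 0.0387
P(CO)² = 0.0859 ⇒ P(CO) = 0.293 bar

P(CO) = 0.293 bar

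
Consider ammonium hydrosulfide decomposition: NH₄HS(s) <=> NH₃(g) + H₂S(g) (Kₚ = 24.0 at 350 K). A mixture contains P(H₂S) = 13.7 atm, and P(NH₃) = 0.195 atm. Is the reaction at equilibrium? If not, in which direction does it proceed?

(NH₄HS is a pure solid — omitted from Qₚ.)
Qₚ = P(NH₃)·P(H₂S) = (0.195)·(13.7) = 2.67
Qₚ = 2.67 < Kₚ = 24.0, so the forward reaction proceeds.

forward (toward products)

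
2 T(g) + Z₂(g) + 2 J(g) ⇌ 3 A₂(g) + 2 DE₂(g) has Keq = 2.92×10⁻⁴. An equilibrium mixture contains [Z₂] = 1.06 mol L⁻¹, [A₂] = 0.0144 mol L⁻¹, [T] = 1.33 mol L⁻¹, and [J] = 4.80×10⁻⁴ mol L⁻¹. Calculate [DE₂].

At equilibrium, Keq = [A₂]³·[DE₂]² / ([T]²·[Z₂]·[J]²) = 2.92×10⁻⁴.
(0.0144)³·([DE₂])² / ((1.33)²·(1.06)·(4.80×10⁻⁴)²) = 2.92×10⁻⁴
[DE₂]² = 4.22×10⁻⁵ ⇒ [DE₂] = 0.00650 mol L⁻¹

[DE₂] = 0.00650 mol L⁻¹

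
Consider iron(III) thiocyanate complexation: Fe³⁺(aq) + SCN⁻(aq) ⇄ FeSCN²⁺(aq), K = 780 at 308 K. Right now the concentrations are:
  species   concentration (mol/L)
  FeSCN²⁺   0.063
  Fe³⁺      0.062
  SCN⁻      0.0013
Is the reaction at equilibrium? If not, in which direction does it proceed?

at equilibrium

Q = [FeSCN²⁺] / ([Fe³⁺]·[SCN⁻]) = (0.063) / ((0.062)·(0.0013)) = 780
Q = 780 = K, so the system is already at equilibrium.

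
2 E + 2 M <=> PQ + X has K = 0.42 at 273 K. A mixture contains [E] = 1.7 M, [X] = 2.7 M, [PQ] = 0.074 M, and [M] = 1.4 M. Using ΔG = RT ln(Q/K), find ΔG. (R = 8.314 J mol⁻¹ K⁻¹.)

Q = [PQ]·[X] / ([E]²·[M]²) = (0.074)·(2.7) / ((1.7)²·(1.4)²) = 0.0353
ΔG = RT ln(Q/K) = (8.314 J mol⁻¹ K⁻¹)(273 K) × ln(0.0353/0.42)
   = (2.270 kJ/mol)(-2.476) = -5.62 kJ/mol
ΔG < 0, so the forward reaction is spontaneous (proceeds forward).

ΔG = -5.62 kJ/mol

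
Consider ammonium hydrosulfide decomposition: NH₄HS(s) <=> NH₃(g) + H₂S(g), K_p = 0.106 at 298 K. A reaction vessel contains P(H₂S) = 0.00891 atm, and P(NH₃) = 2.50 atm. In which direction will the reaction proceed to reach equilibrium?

(NH₄HS is a pure solid — omitted from Q_p.)
Q_p = P(NH₃)·P(H₂S) = (2.50)·(0.00891) = 0.0223
Q_p = 0.0223 < K_p = 0.106, so the forward reaction proceeds.

toward products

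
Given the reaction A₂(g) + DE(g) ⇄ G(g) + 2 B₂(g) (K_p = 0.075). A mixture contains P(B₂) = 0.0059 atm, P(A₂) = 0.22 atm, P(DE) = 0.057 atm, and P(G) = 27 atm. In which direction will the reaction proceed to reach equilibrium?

Q_p = P(G)·P(B₂)² / (P(A₂)·P(DE)) = (27)·(0.0059)² / ((0.22)·(0.057)) = 0.075
Q_p = 0.075 = K_p, so the system is already at equilibrium.

no net change (already at equilibrium)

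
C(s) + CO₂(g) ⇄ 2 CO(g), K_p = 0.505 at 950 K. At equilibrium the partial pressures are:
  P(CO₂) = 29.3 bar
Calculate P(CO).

P(CO) = 3.85 bar

(C is a pure solid — omitted from K_p.)
At equilibrium, K_p = P(CO)² / P(CO₂) = 0.505.
(P(CO))² / (29.3) = 0.505
P(CO)² = 14.8 ⇒ P(CO) = 3.85 bar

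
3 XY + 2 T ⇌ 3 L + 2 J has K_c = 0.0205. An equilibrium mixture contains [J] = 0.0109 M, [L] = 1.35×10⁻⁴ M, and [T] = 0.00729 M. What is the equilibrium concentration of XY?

[XY] = 6.45×10⁻⁴ M

At equilibrium, K_c = [L]³·[J]² / ([XY]³·[T]²) = 0.0205.
(1.35×10⁻⁴)³·(0.0109)² / (([XY])³·(0.00729)²) = 0.0205
[XY]³ = 2.68×10⁻¹⁰ ⇒ [XY] = 6.45×10⁻⁴ M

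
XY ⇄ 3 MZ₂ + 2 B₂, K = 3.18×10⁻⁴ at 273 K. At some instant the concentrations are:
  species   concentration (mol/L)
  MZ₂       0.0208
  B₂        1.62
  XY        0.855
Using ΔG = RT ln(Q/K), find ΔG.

ΔG = -5.55 kJ/mol

Q = [MZ₂]³·[B₂]² / [XY] = (0.0208)³·(1.62)² / (0.855) = 2.76×10⁻⁵
ΔG = RT ln(Q/K) = (8.314 J mol⁻¹ K⁻¹)(273 K) × ln(2.76×10⁻⁵/3.18×10⁻⁴)
   = (2.270 kJ/mol)(-2.444) = -5.55 kJ/mol
ΔG < 0, so the forward reaction is spontaneous (proceeds forward).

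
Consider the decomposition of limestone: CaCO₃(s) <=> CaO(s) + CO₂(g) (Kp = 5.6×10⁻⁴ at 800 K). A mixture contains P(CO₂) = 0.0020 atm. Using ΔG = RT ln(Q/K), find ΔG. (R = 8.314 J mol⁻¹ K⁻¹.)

(CaCO₃, CaO are pure solids — omitted from Qp.)
Qp = P(CO₂) = 0.00200
ΔG = RT ln(Qp/Kp) = (8.314 J mol⁻¹ K⁻¹)(800 K) × ln(0.00200/5.6×10⁻⁴)
   = (6.651 kJ/mol)(1.273) = 8.47 kJ/mol
ΔG > 0, so the forward reaction is non-spontaneous (proceeds in reverse).

ΔG = 8.47 kJ/mol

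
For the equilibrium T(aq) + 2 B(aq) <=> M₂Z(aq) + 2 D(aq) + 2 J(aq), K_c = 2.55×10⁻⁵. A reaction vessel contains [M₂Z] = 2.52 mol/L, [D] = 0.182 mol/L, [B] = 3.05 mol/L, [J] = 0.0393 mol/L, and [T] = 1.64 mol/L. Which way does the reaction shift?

forward (toward products)

Q_c = [M₂Z]·[D]²·[J]² / ([T]·[B]²) = (2.52)·(0.182)²·(0.0393)² / ((1.64)·(3.05)²) = 8.45×10⁻⁶
Q_c = 8.45×10⁻⁶ < K_c = 2.55×10⁻⁵, so the forward reaction proceeds.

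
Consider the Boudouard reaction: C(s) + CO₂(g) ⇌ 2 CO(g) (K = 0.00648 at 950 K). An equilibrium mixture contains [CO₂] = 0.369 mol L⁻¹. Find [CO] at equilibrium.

(C is a pure solid — omitted from K.)
At equilibrium, K = [CO]² / [CO₂] = 0.00648.
([CO])² / (0.369) = 0.00648
[CO]² = 0.00239 ⇒ [CO] = 0.0489 mol L⁻¹

[CO] = 0.0489 mol L⁻¹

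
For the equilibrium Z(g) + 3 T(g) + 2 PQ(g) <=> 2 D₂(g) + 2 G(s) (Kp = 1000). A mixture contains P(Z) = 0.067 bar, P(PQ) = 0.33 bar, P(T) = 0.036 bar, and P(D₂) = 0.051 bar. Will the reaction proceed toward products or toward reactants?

reverse (toward reactants)

(G is a pure solid — omitted from Qp.)
Qp = P(D₂)² / (P(Z)·P(T)³·P(PQ)²) = (0.051)² / ((0.067)·(0.036)³·(0.33)²) = 7600
Qp = 7600 > Kp = 1000, so the reverse reaction proceeds.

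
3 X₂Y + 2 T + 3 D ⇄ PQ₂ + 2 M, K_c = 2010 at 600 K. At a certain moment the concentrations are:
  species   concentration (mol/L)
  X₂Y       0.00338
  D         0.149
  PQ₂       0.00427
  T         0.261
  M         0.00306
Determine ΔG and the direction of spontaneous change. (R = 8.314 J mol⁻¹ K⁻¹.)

Q_c = [PQ₂]·[M]² / ([X₂Y]³·[T]²·[D]³) = (0.00427)·(0.00306)² / ((0.00338)³·(0.261)²·(0.149)³) = 4590
ΔG = RT ln(Q_c/K_c) = (8.314 J mol⁻¹ K⁻¹)(600 K) × ln(4590/2010)
   = (4.988 kJ/mol)(0.8257) = 4.12 kJ/mol
ΔG > 0, so the forward reaction is non-spontaneous (proceeds in reverse).

ΔG = 4.12 kJ/mol; the forward reaction is non-spontaneous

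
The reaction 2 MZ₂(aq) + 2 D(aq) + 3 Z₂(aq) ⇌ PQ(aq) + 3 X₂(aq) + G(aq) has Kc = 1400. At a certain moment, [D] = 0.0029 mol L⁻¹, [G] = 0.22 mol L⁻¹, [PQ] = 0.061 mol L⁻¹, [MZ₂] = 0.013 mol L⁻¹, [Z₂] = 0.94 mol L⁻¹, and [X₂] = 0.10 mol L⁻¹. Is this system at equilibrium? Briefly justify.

no; Q > K, reaction proceeds in reverse

Qc = [PQ]·[X₂]³·[G] / ([MZ₂]²·[D]²·[Z₂]³) = (0.061)·(0.10)³·(0.22) / ((0.013)²·(0.0029)²·(0.94)³) = 11000
Qc = 11000 > Kc = 1400: net reverse reaction.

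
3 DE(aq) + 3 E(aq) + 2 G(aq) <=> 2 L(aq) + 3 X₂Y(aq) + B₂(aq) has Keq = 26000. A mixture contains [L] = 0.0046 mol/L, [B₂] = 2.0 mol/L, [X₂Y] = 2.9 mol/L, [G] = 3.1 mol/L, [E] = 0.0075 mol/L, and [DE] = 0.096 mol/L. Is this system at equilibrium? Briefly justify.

no; Q > K, reaction proceeds in reverse

Q = [L]²·[X₂Y]³·[B₂] / ([DE]³·[E]³·[G]²) = (0.0046)²·(2.9)³·(2.0) / ((0.096)³·(0.0075)³·(3.1)²) = 2.9×10⁵
Q = 2.9×10⁵ > Keq = 26000: net reverse reaction.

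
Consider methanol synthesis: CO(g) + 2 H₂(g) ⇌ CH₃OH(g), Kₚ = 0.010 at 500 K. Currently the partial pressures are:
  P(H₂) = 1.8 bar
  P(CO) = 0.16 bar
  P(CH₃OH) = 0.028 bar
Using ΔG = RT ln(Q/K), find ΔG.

ΔG = 7.01 kJ/mol

Qₚ = P(CH₃OH) / (P(CO)·P(H₂)²) = (0.028) / ((0.16)·(1.8)²) = 0.0540
ΔG = RT ln(Qₚ/Kₚ) = (8.314 J mol⁻¹ K⁻¹)(500 K) × ln(0.0540/0.010)
   = (4.157 kJ/mol)(1.686) = 7.01 kJ/mol
ΔG > 0, so the forward reaction is non-spontaneous (proceeds in reverse).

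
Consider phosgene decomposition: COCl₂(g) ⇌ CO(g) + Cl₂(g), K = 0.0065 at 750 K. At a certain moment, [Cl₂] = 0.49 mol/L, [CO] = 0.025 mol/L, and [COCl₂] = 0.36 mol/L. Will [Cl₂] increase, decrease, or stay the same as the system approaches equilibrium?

decrease

Q = [CO]·[Cl₂] / [COCl₂] = (0.025)·(0.49) / (0.36) = 0.034
Q = 0.034 > K = 0.0065: net reverse reaction.
Cl₂ is a product, so it decreases.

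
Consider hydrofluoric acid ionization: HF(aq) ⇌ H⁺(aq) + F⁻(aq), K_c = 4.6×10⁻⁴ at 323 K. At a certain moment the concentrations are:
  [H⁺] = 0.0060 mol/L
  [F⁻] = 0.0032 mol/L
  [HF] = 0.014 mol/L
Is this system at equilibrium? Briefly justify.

Q_c = [H⁺]·[F⁻] / [HF] = (0.0060)·(0.0032) / (0.014) = 0.0014
Q_c = 0.0014 > K_c = 4.6×10⁻⁴: net reverse reaction.

no; Q > K, reaction proceeds in reverse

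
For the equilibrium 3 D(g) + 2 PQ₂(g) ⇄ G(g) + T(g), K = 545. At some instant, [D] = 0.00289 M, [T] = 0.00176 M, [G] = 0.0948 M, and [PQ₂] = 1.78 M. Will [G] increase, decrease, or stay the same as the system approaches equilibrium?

Q = [G]·[T] / ([D]³·[PQ₂]²) = (0.0948)·(0.00176) / ((0.00289)³·(1.78)²) = 2180
Q = 2180 > K = 545: net reverse reaction.
G is a product, so it decreases.

decrease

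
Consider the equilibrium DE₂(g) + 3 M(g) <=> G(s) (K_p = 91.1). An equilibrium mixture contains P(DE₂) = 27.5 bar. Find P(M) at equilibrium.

(G is a pure solid — omitted from K_p.)
At equilibrium, K_p = 1 / (P(DE₂)·P(M)³) = 91.1.
1 / ((27.5)·(P(M))³) = 91.1
P(M)³ = 3.99×10⁻⁴ ⇒ P(M) = 0.0736 bar

P(M) = 0.0736 bar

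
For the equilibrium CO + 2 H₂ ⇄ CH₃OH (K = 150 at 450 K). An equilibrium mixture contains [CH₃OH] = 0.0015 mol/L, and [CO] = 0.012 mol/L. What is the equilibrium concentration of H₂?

At equilibrium, K = [CH₃OH] / ([CO]·[H₂]²) = 150.
(0.0015) / ((0.012)·([H₂])²) = 150
[H₂]² = 8.33e-4 ⇒ [H₂] = 0.029 mol/L

[H₂] = 0.029 mol/L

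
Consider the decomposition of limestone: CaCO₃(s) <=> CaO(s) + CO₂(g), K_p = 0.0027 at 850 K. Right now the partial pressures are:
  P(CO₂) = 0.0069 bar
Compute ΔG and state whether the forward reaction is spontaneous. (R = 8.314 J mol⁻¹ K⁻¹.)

ΔG = 6.63 kJ/mol; the forward reaction is non-spontaneous

(CaCO₃, CaO are pure solids — omitted from Q_p.)
Q_p = P(CO₂) = 0.00690
ΔG = RT ln(Q_p/K_p) = (8.314 J mol⁻¹ K⁻¹)(850 K) × ln(0.00690/0.0027)
   = (7.067 kJ/mol)(0.9383) = 6.63 kJ/mol
ΔG > 0, so the forward reaction is non-spontaneous (proceeds in reverse).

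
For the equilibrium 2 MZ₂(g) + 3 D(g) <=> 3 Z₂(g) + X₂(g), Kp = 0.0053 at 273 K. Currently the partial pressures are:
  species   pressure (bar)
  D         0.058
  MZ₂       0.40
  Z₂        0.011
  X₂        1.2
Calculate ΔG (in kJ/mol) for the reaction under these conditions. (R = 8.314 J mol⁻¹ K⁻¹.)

ΔG = 5.15 kJ/mol

Qp = P(Z₂)³·P(X₂) / (P(MZ₂)²·P(D)³) = (0.011)³·(1.2) / ((0.40)²·(0.058)³) = 0.0512
ΔG = RT ln(Qp/Kp) = (8.314 J mol⁻¹ K⁻¹)(273 K) × ln(0.0512/0.0053)
   = (2.270 kJ/mol)(2.268) = 5.15 kJ/mol
ΔG > 0, so the forward reaction is non-spontaneous (proceeds in reverse).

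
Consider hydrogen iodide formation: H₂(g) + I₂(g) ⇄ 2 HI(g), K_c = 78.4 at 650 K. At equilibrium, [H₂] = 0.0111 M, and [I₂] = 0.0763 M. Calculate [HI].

At equilibrium, K_c = [HI]² / ([H₂]·[I₂]) = 78.4.
([HI])² / ((0.0111)·(0.0763)) = 78.4
[HI]² = 0.0664 ⇒ [HI] = 0.258 M

[HI] = 0.258 M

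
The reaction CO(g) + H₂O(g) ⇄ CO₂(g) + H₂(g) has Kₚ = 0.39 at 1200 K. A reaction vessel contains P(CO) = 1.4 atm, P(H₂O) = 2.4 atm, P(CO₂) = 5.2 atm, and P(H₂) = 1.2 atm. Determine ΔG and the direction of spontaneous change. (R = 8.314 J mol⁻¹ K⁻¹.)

Qₚ = P(CO₂)·P(H₂) / (P(CO)·P(H₂O)) = (5.2)·(1.2) / ((1.4)·(2.4)) = 1.86
ΔG = RT ln(Qₚ/Kₚ) = (8.314 J mol⁻¹ K⁻¹)(1200 K) × ln(1.86/0.39)
   = (9.977 kJ/mol)(1.562) = 15.6 kJ/mol
ΔG > 0, so the forward reaction is non-spontaneous (proceeds in reverse).

ΔG = 15.6 kJ/mol; the forward reaction is non-spontaneous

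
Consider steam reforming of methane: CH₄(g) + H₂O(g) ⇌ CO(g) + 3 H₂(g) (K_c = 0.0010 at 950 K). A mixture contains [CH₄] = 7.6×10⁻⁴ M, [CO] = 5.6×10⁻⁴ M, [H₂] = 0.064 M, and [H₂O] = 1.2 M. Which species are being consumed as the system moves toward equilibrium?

CH₄, H₂O (reactants)

Q_c = [CO]·[H₂]³ / ([CH₄]·[H₂O]) = (5.6×10⁻⁴)·(0.064)³ / ((7.6×10⁻⁴)·(1.2)) = 1.6×10⁻⁴
Q_c = 1.6×10⁻⁴ < K_c = 0.0010: net forward reaction.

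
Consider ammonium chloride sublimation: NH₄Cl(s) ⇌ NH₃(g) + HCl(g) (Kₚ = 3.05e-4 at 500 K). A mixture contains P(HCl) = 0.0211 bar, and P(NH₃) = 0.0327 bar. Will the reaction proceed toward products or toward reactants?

in the reverse direction

(NH₄Cl is a pure solid — omitted from Qₚ.)
Qₚ = P(NH₃)·P(HCl) = (0.0327)·(0.0211) = 6.90e-4
Qₚ = 6.90e-4 > Kₚ = 3.05e-4, so the reverse reaction proceeds.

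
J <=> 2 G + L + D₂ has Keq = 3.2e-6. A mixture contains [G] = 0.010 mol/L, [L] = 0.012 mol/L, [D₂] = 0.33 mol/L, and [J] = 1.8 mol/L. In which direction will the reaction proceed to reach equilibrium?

Q = [G]²·[L]·[D₂] / [J] = (0.010)²·(0.012)·(0.33) / (1.8) = 2.2e-7
Q = 2.2e-7 < Keq = 3.2e-6, so the forward reaction proceeds.

forward (toward products)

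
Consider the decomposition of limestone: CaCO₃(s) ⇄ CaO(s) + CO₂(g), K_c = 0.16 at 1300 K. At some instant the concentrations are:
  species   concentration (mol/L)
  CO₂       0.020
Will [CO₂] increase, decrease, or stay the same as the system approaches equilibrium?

(CaCO₃, CaO are pure solids — omitted from Q_c.)
Q_c = [CO₂] = 0.020
Q_c = 0.020 < K_c = 0.16: net forward reaction.
CO₂ is a product, so it increases.

increase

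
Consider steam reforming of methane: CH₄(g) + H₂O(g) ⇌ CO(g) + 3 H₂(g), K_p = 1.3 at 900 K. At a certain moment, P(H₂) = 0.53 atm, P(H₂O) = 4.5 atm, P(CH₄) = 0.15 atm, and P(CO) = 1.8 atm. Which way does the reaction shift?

forward (toward products)

Q_p = P(CO)·P(H₂)³ / (P(CH₄)·P(H₂O)) = (1.8)·(0.53)³ / ((0.15)·(4.5)) = 0.40
Q_p = 0.40 < K_p = 1.3, so the forward reaction proceeds.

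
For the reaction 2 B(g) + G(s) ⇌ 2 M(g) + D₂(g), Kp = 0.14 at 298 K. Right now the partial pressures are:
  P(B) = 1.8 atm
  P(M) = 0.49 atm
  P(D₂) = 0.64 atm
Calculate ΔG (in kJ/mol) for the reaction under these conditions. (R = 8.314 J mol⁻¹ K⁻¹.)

ΔG = -2.68 kJ/mol

(G is a pure solid — omitted from Qp.)
Qp = P(M)²·P(D₂) / P(B)² = (0.49)²·(0.64) / (1.8)² = 0.0474
ΔG = RT ln(Qp/Kp) = (8.314 J mol⁻¹ K⁻¹)(298 K) × ln(0.0474/0.14)
   = (2.478 kJ/mol)(-1.083) = -2.68 kJ/mol
ΔG < 0, so the forward reaction is spontaneous (proceeds forward).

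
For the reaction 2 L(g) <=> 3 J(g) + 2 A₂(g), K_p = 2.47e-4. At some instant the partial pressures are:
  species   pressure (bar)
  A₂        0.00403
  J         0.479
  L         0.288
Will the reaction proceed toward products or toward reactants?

in the forward direction

Q_p = P(J)³·P(A₂)² / P(L)² = (0.479)³·(0.00403)² / (0.288)² = 2.15e-5
Q_p = 2.15e-5 < K_p = 2.47e-4, so the forward reaction proceeds.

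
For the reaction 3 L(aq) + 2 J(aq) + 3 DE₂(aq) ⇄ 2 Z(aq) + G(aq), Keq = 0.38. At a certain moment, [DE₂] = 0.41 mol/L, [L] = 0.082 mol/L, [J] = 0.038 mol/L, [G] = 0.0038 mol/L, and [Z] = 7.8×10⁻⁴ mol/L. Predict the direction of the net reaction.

toward products

Q = [Z]²·[G] / ([L]³·[J]²·[DE₂]³) = (7.8×10⁻⁴)²·(0.0038) / ((0.082)³·(0.038)²·(0.41)³) = 0.042
Q = 0.042 < Keq = 0.38, so the forward reaction proceeds.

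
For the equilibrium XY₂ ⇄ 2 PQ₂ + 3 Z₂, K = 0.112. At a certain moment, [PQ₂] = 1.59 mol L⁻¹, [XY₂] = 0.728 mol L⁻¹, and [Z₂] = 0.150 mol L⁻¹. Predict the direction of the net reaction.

Q = [PQ₂]²·[Z₂]³ / [XY₂] = (1.59)²·(0.150)³ / (0.728) = 0.0117
Q = 0.0117 < K = 0.112, so the forward reaction proceeds.

in the forward direction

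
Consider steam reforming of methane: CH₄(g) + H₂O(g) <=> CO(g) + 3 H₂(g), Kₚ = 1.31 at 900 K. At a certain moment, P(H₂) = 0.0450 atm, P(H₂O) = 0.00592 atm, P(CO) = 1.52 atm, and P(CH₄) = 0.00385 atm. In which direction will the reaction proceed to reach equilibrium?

to the left

Qₚ = P(CO)·P(H₂)³ / (P(CH₄)·P(H₂O)) = (1.52)·(0.0450)³ / ((0.00385)·(0.00592)) = 6.08
Qₚ = 6.08 > Kₚ = 1.31, so the reverse reaction proceeds.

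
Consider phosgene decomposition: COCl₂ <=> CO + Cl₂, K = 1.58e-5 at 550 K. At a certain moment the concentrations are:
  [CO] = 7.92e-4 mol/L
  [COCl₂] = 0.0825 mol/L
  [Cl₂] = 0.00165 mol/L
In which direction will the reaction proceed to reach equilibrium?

neither direction; the system is at equilibrium

Q = [CO]·[Cl₂] / [COCl₂] = (7.92e-4)·(0.00165) / (0.0825) = 1.58e-5
Q = 1.58e-5 = K, so the system is already at equilibrium.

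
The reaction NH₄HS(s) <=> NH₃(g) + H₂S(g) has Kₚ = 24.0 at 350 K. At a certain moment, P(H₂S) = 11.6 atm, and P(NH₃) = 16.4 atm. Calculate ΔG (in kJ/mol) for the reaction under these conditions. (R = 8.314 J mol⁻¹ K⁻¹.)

(NH₄HS is a pure solid — omitted from Qₚ.)
Qₚ = P(NH₃)·P(H₂S) = (16.4)·(11.6) = 190
ΔG = RT ln(Qₚ/Kₚ) = (8.314 J mol⁻¹ K⁻¹)(350 K) × ln(190/24.0)
   = (2.910 kJ/mol)(2.069) = 6.02 kJ/mol
ΔG > 0, so the forward reaction is non-spontaneous (proceeds in reverse).

ΔG = 6.02 kJ/mol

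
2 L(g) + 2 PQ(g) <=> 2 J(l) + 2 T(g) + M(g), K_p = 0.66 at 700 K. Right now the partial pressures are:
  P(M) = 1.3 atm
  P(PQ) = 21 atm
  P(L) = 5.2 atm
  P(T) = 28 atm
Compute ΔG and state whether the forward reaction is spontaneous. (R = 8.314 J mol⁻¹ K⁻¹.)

(J is a pure liquid — omitted from Q_p.)
Q_p = P(T)²·P(M) / (P(L)²·P(PQ)²) = (28)²·(1.3) / ((5.2)²·(21)²) = 0.0855
ΔG = RT ln(Q_p/K_p) = (8.314 J mol⁻¹ K⁻¹)(700 K) × ln(0.0855/0.66)
   = (5.820 kJ/mol)(-2.044) = -11.9 kJ/mol
ΔG < 0, so the forward reaction is spontaneous (proceeds forward).

ΔG = -11.9 kJ/mol; the forward reaction is spontaneous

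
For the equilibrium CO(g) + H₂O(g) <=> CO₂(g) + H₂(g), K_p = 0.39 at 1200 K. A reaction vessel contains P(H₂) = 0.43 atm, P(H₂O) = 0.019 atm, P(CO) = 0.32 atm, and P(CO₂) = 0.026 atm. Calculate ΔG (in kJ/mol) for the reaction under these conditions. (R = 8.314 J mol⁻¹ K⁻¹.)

ΔG = 15.5 kJ/mol

Q_p = P(CO₂)·P(H₂) / (P(CO)·P(H₂O)) = (0.026)·(0.43) / ((0.32)·(0.019)) = 1.84
ΔG = RT ln(Q_p/K_p) = (8.314 J mol⁻¹ K⁻¹)(1200 K) × ln(1.84/0.39)
   = (9.977 kJ/mol)(1.551) = 15.5 kJ/mol
ΔG > 0, so the forward reaction is non-spontaneous (proceeds in reverse).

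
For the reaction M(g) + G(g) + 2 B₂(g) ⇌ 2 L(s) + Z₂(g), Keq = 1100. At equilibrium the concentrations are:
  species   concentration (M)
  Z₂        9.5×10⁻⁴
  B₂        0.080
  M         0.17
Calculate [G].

(L is a pure solid — omitted from Keq.)
At equilibrium, Keq = [Z₂] / ([M]·[G]·[B₂]²) = 1100.
(9.5×10⁻⁴) / ((0.17)·([G])·(0.080)²) = 1100
[G] = 7.94×10⁻⁴ = 7.9×10⁻⁴ M

[G] = 7.9×10⁻⁴ M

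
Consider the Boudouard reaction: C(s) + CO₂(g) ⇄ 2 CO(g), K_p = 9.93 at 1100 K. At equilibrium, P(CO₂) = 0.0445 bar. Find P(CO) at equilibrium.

P(CO) = 0.665 bar

(C is a pure solid — omitted from K_p.)
At equilibrium, K_p = P(CO)² / P(CO₂) = 9.93.
(P(CO))² / (0.0445) = 9.93
P(CO)² = 0.442 ⇒ P(CO) = 0.665 bar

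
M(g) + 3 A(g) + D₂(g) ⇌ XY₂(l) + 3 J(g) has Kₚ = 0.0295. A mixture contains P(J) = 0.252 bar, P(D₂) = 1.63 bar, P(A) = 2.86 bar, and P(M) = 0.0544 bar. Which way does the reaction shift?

(XY₂ is a pure liquid — omitted from Qₚ.)
Qₚ = P(J)³ / (P(M)·P(A)³·P(D₂)) = (0.252)³ / ((0.0544)·(2.86)³·(1.63)) = 0.00771
Qₚ = 0.00771 < Kₚ = 0.0295, so the forward reaction proceeds.

toward products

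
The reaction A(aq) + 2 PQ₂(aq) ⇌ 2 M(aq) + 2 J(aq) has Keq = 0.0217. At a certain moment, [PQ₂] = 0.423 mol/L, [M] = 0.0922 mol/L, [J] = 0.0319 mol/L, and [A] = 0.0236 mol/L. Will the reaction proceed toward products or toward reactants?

Q = [M]²·[J]² / ([A]·[PQ₂]²) = (0.0922)²·(0.0319)² / ((0.0236)·(0.423)²) = 0.00205
Q = 0.00205 < Keq = 0.0217, so the forward reaction proceeds.

to the right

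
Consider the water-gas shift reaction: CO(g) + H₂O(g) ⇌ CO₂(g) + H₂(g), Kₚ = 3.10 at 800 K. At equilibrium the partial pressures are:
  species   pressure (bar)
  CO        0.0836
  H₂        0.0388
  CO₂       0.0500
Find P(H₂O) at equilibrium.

P(H₂O) = 0.00749 bar

At equilibrium, Kₚ = P(CO₂)·P(H₂) / (P(CO)·P(H₂O)) = 3.10.
(0.0500)·(0.0388) / ((0.0836)·(P(H₂O))) = 3.10
P(H₂O) = 0.00749 bar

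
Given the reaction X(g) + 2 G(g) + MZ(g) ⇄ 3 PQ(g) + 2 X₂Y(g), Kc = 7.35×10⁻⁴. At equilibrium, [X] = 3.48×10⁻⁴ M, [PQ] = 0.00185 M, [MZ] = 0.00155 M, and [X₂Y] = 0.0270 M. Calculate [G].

At equilibrium, Kc = [PQ]³·[X₂Y]² / ([X]·[G]²·[MZ]) = 7.35×10⁻⁴.
(0.00185)³·(0.0270)² / ((3.48×10⁻⁴)·([G])²·(0.00155)) = 7.35×10⁻⁴
[G]² = 0.0116 ⇒ [G] = 0.108 M

[G] = 0.108 M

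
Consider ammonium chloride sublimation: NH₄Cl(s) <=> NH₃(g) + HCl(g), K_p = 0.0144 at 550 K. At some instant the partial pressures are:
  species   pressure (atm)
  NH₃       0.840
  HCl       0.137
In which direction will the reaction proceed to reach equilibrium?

(NH₄Cl is a pure solid — omitted from Q_p.)
Q_p = P(NH₃)·P(HCl) = (0.840)·(0.137) = 0.115
Q_p = 0.115 > K_p = 0.0144, so the reverse reaction proceeds.

to the left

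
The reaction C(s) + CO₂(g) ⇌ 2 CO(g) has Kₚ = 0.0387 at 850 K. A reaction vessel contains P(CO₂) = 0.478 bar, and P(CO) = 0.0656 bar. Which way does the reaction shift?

(C is a pure solid — omitted from Qₚ.)
Qₚ = P(CO)² / P(CO₂) = (0.0656)² / (0.478) = 0.00900
Qₚ = 0.00900 < Kₚ = 0.0387, so the forward reaction proceeds.

in the forward direction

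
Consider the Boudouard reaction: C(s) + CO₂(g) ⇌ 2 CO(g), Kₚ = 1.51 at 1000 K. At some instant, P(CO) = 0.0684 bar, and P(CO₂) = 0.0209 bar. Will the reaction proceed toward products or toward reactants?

in the forward direction

(C is a pure solid — omitted from Qₚ.)
Qₚ = P(CO)² / P(CO₂) = (0.0684)² / (0.0209) = 0.224
Qₚ = 0.224 < Kₚ = 1.51, so the forward reaction proceeds.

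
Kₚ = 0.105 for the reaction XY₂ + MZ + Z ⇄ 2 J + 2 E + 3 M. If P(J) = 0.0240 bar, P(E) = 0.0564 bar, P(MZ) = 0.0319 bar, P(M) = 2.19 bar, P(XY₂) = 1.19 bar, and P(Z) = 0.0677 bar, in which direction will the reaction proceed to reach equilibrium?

toward products

Qₚ = P(J)²·P(E)²·P(M)³ / (P(XY₂)·P(MZ)·P(Z)) = (0.0240)²·(0.0564)²·(2.19)³ / ((1.19)·(0.0319)·(0.0677)) = 0.00749
Qₚ = 0.00749 < Kₚ = 0.105, so the forward reaction proceeds.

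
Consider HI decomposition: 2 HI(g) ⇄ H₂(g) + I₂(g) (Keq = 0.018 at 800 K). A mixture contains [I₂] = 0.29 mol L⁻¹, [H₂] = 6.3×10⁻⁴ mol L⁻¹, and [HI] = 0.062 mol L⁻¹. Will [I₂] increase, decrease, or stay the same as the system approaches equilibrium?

decrease

Q = [H₂]·[I₂] / [HI]² = (6.3×10⁻⁴)·(0.29) / (0.062)² = 0.048
Q = 0.048 > Keq = 0.018: net reverse reaction.
I₂ is a product, so it decreases.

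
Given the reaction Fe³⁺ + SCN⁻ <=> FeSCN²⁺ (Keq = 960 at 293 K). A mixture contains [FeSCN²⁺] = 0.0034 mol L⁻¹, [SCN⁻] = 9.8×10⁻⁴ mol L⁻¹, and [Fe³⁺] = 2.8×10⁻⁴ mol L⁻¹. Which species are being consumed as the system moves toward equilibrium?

FeSCN²⁺ (products)

Q = [FeSCN²⁺] / ([Fe³⁺]·[SCN⁻]) = (0.0034) / ((2.8×10⁻⁴)·(9.8×10⁻⁴)) = 12000
Q = 12000 > Keq = 960: net reverse reaction.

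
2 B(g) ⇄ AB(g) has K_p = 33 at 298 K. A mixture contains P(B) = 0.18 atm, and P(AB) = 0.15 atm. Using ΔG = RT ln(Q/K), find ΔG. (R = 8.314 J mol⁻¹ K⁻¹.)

ΔG = -4.87 kJ/mol

Q_p = P(AB) / P(B)² = (0.15) / (0.18)² = 4.63
ΔG = RT ln(Q_p/K_p) = (8.314 J mol⁻¹ K⁻¹)(298 K) × ln(4.63/33)
   = (2.478 kJ/mol)(-1.964) = -4.87 kJ/mol
ΔG < 0, so the forward reaction is spontaneous (proceeds forward).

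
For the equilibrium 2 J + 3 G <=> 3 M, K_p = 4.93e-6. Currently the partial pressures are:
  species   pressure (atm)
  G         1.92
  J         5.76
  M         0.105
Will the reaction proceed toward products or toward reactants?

Q_p = P(M)³ / (P(J)²·P(G)³) = (0.105)³ / ((5.76)²·(1.92)³) = 4.93e-6
Q_p = 4.93e-6 = K_p, so the system is already at equilibrium.

at equilibrium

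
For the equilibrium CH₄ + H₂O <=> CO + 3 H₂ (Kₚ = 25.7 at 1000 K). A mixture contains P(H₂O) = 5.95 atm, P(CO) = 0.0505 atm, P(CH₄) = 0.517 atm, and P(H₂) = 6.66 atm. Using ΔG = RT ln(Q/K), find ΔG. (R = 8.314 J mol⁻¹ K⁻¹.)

ΔG = -13.9 kJ/mol

Qₚ = P(CO)·P(H₂)³ / (P(CH₄)·P(H₂O)) = (0.0505)·(6.66)³ / ((0.517)·(5.95)) = 4.85
ΔG = RT ln(Qₚ/Kₚ) = (8.314 J mol⁻¹ K⁻¹)(1000 K) × ln(4.85/25.7)
   = (8.314 kJ/mol)(-1.668) = -13.9 kJ/mol
ΔG < 0, so the forward reaction is spontaneous (proceeds forward).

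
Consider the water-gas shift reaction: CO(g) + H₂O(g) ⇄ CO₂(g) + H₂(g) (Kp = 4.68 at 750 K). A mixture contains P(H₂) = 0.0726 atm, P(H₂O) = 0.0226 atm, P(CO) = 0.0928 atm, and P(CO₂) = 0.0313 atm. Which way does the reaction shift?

Qp = P(CO₂)·P(H₂) / (P(CO)·P(H₂O)) = (0.0313)·(0.0726) / ((0.0928)·(0.0226)) = 1.08
Qp = 1.08 < Kp = 4.68, so the forward reaction proceeds.

in the forward direction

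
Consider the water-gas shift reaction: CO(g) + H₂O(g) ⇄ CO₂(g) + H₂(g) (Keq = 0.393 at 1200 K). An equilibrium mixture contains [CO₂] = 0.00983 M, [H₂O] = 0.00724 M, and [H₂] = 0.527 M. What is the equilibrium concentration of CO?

[CO] = 1.82 M

At equilibrium, Keq = [CO₂]·[H₂] / ([CO]·[H₂O]) = 0.393.
(0.00983)·(0.527) / (([CO])·(0.00724)) = 0.393
[CO] = 1.82 M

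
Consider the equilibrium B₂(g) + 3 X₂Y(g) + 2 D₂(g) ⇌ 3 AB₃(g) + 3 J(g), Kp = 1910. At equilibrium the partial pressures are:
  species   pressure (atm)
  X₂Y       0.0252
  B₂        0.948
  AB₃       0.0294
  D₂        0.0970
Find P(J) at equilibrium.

P(J) = 2.21 atm

At equilibrium, Kp = P(AB₃)³·P(J)³ / (P(B₂)·P(X₂Y)³·P(D₂)²) = 1910.
(0.0294)³·(P(J))³ / ((0.948)·(0.0252)³·(0.0970)²) = 1910
P(J)³ = 10.7 ⇒ P(J) = 2.21 atm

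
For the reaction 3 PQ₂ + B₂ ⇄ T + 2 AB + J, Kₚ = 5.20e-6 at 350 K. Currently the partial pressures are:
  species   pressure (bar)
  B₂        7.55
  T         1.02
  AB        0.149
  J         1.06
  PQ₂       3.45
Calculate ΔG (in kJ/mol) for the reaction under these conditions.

Qₚ = P(T)·P(AB)²·P(J) / (P(PQ₂)³·P(B₂)) = (1.02)·(0.149)²·(1.06) / ((3.45)³·(7.55)) = 7.74e-5
ΔG = RT ln(Qₚ/Kₚ) = (8.314 J mol⁻¹ K⁻¹)(350 K) × ln(7.74e-5/5.20e-6)
   = (2.910 kJ/mol)(2.700) = 7.86 kJ/mol
ΔG > 0, so the forward reaction is non-spontaneous (proceeds in reverse).

ΔG = 7.86 kJ/mol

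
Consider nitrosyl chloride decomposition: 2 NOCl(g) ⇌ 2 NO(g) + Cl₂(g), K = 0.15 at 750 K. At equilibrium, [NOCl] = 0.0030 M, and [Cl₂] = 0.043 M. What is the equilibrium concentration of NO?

At equilibrium, K = [NO]²·[Cl₂] / [NOCl]² = 0.15.
([NO])²·(0.043) / (0.0030)² = 0.15
[NO]² = 3.14×10⁻⁵ ⇒ [NO] = 0.0056 M

[NO] = 0.0056 M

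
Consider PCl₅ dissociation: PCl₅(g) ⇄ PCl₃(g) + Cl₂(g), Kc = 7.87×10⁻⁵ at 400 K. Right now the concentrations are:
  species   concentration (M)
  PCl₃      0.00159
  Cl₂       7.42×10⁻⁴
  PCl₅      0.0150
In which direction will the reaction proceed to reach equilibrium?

Qc = [PCl₃]·[Cl₂] / [PCl₅] = (0.00159)·(7.42×10⁻⁴) / (0.0150) = 7.87×10⁻⁵
Qc = 7.87×10⁻⁵ = Kc, so the system is already at equilibrium.

neither direction; the system is at equilibrium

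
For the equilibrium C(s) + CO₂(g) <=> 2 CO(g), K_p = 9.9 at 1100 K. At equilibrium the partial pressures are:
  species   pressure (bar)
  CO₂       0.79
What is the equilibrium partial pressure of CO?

(C is a pure solid — omitted from K_p.)
At equilibrium, K_p = P(CO)² / P(CO₂) = 9.9.
(P(CO))² / (0.79) = 9.9
P(CO)² = 7.82 ⇒ P(CO) = 2.8 bar

P(CO) = 2.8 bar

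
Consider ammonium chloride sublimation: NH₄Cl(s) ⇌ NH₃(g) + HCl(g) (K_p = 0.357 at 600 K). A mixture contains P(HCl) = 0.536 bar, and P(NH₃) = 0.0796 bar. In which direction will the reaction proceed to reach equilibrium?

to the right

(NH₄Cl is a pure solid — omitted from Q_p.)
Q_p = P(NH₃)·P(HCl) = (0.0796)·(0.536) = 0.0427
Q_p = 0.0427 < K_p = 0.357, so the forward reaction proceeds.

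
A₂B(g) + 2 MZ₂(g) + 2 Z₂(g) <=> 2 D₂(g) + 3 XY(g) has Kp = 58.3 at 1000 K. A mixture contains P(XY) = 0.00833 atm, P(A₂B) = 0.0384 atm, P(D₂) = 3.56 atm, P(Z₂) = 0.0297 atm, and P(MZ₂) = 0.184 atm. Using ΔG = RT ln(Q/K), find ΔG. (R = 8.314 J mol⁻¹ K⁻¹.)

ΔG = -18.4 kJ/mol

Qp = P(D₂)²·P(XY)³ / (P(A₂B)·P(MZ₂)²·P(Z₂)²) = (3.56)²·(0.00833)³ / ((0.0384)·(0.184)²·(0.0297)²) = 6.39
ΔG = RT ln(Qp/Kp) = (8.314 J mol⁻¹ K⁻¹)(1000 K) × ln(6.39/58.3)
   = (8.314 kJ/mol)(-2.211) = -18.4 kJ/mol
ΔG < 0, so the forward reaction is spontaneous (proceeds forward).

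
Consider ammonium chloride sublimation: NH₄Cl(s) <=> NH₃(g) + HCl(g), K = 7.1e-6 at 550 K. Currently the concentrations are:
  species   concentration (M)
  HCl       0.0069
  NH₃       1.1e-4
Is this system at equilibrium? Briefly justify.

(NH₄Cl is a pure solid — omitted from Q.)
Q = [NH₃]·[HCl] = (1.1e-4)·(0.0069) = 7.6e-7
Q = 7.6e-7 < K = 7.1e-6: net forward reaction.

no; Q < K, reaction proceeds forward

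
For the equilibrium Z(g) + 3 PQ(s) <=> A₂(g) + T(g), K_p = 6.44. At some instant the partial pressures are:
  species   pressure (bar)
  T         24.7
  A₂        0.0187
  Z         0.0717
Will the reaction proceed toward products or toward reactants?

(PQ is a pure solid — omitted from Q_p.)
Q_p = P(A₂)·P(T) / P(Z) = (0.0187)·(24.7) / (0.0717) = 6.44
Q_p = 6.44 = K_p, so the system is already at equilibrium.

no net change (already at equilibrium)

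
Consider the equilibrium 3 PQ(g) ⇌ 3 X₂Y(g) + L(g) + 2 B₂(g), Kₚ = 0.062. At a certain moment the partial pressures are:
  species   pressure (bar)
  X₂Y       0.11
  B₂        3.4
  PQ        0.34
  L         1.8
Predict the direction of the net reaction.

Qₚ = P(X₂Y)³·P(L)·P(B₂)² / P(PQ)³ = (0.11)³·(1.8)·(3.4)² / (0.34)³ = 0.70
Qₚ = 0.70 > Kₚ = 0.062, so the reverse reaction proceeds.

to the left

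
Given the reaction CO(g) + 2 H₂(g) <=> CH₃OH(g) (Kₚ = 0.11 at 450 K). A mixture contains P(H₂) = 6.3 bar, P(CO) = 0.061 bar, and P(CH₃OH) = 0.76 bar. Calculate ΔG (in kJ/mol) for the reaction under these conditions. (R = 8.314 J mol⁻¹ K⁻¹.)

Qₚ = P(CH₃OH) / (P(CO)·P(H₂)²) = (0.76) / ((0.061)·(6.3)²) = 0.314
ΔG = RT ln(Qₚ/Kₚ) = (8.314 J mol⁻¹ K⁻¹)(450 K) × ln(0.314/0.11)
   = (3.741 kJ/mol)(1.049) = 3.92 kJ/mol
ΔG > 0, so the forward reaction is non-spontaneous (proceeds in reverse).

ΔG = 3.92 kJ/mol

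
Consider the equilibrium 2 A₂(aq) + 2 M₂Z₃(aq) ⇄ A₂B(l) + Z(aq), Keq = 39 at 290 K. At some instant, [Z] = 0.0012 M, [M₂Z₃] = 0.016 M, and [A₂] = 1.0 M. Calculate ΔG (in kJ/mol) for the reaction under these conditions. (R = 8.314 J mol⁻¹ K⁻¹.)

ΔG = -5.11 kJ/mol

(A₂B is a pure liquid — omitted from Q.)
Q = [Z] / ([A₂]²·[M₂Z₃]²) = (0.0012) / ((1.0)²·(0.016)²) = 4.69
ΔG = RT ln(Q/Keq) = (8.314 J mol⁻¹ K⁻¹)(290 K) × ln(4.69/39)
   = (2.411 kJ/mol)(-2.118) = -5.11 kJ/mol
ΔG < 0, so the forward reaction is spontaneous (proceeds forward).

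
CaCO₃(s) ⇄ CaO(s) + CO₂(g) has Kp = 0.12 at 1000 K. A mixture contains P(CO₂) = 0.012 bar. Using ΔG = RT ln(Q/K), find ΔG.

ΔG = -19.1 kJ/mol

(CaCO₃, CaO are pure solids — omitted from Qp.)
Qp = P(CO₂) = 0.0120
ΔG = RT ln(Qp/Kp) = (8.314 J mol⁻¹ K⁻¹)(1000 K) × ln(0.0120/0.12)
   = (8.314 kJ/mol)(-2.303) = -19.1 kJ/mol
ΔG < 0, so the forward reaction is spontaneous (proceeds forward).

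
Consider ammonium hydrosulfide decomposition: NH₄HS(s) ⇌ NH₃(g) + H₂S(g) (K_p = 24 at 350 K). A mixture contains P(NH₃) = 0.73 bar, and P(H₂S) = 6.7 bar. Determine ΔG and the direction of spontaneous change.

ΔG = -4.63 kJ/mol; the forward reaction is spontaneous

(NH₄HS is a pure solid — omitted from Q_p.)
Q_p = P(NH₃)·P(H₂S) = (0.73)·(6.7) = 4.89
ΔG = RT ln(Q_p/K_p) = (8.314 J mol⁻¹ K⁻¹)(350 K) × ln(4.89/24)
   = (2.910 kJ/mol)(-1.591) = -4.63 kJ/mol
ΔG < 0, so the forward reaction is spontaneous (proceeds forward).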